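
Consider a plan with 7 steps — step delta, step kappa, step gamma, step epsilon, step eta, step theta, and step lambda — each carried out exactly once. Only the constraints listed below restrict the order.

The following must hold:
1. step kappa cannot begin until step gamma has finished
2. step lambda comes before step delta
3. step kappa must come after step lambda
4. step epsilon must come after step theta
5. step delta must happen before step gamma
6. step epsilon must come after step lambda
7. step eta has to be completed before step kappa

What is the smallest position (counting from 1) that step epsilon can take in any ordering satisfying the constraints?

Every step that must precede step epsilon has to come before it. Tracing all chains that end at step epsilon, those steps are: step theta, step lambda — 2 in total.
With 2 mandatory predecessors, the earliest step epsilon can sit is position 2+1 = 3, and placing just those 2 first achieves it.

3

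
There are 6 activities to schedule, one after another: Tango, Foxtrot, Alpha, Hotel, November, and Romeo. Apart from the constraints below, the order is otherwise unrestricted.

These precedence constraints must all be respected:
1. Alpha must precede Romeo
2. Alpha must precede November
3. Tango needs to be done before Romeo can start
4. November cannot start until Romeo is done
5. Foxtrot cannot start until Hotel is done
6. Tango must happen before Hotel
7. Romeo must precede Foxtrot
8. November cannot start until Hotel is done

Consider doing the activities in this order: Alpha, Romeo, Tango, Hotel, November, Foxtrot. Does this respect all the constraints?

No

The sequence places Romeo ahead of Tango.
That contradicts the constraint that Tango must precede Romeo.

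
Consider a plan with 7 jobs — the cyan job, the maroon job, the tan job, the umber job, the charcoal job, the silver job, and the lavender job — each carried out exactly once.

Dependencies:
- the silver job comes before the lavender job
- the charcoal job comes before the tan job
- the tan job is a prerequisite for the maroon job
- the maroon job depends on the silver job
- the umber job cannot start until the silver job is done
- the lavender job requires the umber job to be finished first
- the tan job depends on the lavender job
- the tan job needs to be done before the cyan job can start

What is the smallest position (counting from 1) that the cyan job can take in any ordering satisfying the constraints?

Every job that must precede the cyan job has to come before it. Tracing all chains that end at the cyan job, those jobs are: the tan job, the umber job, the charcoal job, the silver job, the lavender job — 5 in total.
With 5 mandatory predecessors, the earliest the cyan job can sit is position 5+1 = 6, and placing just those 5 first achieves it.

6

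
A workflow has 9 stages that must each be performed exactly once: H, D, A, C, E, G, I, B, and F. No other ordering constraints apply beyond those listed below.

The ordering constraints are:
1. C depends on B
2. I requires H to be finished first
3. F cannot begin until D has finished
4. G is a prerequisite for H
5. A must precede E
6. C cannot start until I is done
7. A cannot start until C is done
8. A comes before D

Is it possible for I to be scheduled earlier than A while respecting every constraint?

I is actually forced before A by the constraints, so certainly some valid ordering has I first.

Yes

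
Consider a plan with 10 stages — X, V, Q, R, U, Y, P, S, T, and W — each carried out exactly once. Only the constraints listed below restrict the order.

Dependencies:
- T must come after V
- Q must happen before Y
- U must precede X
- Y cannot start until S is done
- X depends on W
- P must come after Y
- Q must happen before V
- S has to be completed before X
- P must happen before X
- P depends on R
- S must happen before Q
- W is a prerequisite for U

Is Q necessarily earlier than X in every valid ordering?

Tracing the constraints gives a chain: Q → Y → P → X.
Hence Q necessarily comes before X.

Yes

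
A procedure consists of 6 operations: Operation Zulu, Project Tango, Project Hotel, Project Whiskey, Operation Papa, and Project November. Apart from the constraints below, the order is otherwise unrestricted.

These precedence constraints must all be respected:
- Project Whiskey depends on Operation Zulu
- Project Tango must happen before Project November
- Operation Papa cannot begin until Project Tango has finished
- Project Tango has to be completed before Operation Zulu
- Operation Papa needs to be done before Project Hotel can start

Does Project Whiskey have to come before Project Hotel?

Project Whiskey and Project Hotel are not related by any chain of constraints.
A valid ordering placing Project Hotel before Project Whiskey exists, so the answer is no.

No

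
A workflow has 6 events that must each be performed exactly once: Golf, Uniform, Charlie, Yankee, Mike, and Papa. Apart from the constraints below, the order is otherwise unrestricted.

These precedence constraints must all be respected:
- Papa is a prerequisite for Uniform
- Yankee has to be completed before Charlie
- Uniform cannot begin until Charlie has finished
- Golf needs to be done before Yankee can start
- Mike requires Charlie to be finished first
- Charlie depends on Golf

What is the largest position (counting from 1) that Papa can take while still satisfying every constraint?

5

Following the constraints forward from Papa, its only required successor is Uniform.
With 1 mandatory successor out of 6 events total, the latest slot for Papa is 6−1 = 5, and it's reachable by doing all non-successors before Papa.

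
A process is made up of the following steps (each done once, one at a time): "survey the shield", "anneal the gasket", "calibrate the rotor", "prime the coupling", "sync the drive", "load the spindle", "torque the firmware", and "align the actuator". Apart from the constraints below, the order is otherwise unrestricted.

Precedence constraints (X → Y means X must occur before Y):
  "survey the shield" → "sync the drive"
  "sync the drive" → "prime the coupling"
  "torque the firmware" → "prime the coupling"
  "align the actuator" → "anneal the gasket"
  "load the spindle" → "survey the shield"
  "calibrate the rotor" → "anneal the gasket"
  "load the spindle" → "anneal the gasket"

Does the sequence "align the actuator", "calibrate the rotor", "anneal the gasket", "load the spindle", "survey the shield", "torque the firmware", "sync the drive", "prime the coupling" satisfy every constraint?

No

Here "load the spindle" comes after "anneal the gasket".
That contradicts the constraint that "load the spindle" must precede "anneal the gasket".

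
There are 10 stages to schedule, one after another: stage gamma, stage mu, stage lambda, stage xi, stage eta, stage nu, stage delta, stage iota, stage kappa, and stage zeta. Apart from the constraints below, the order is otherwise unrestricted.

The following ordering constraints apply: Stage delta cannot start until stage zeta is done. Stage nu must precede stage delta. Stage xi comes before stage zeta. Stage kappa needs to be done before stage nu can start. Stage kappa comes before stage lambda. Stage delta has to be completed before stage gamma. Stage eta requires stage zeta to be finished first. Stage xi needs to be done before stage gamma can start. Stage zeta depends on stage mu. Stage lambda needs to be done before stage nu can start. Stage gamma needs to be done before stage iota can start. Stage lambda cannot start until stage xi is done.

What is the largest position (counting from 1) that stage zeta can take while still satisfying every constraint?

The stages that are forced after stage zeta, directly or by a chain of constraints, are stage gamma, stage eta, stage delta, stage iota. That's 4 stages.
With 4 mandatory successors out of 10 stages total, the latest slot for stage zeta is 10−4 = 6, and it's reachable by doing all non-successors before stage zeta.

6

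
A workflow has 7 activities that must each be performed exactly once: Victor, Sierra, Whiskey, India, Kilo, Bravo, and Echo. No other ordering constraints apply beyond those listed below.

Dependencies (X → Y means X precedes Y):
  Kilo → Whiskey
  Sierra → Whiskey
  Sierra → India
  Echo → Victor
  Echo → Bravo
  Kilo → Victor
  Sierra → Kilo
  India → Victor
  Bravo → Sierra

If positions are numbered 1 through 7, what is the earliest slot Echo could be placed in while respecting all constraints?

No constraint forces any other activity before Echo, so it can be placed first.

1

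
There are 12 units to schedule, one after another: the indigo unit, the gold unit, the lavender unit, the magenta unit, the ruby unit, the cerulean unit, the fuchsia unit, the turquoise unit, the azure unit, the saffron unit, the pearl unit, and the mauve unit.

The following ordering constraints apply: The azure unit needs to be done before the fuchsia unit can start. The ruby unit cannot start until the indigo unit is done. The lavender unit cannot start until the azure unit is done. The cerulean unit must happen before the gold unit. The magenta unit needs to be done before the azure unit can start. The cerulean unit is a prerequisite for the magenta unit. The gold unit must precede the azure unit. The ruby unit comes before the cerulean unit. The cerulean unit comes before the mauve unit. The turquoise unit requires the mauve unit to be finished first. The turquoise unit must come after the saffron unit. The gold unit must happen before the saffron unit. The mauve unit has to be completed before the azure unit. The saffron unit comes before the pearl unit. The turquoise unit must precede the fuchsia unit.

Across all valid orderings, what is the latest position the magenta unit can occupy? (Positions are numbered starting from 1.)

Following every chain forward from the magenta unit, the units that must come later are the lavender unit, the fuchsia unit, the azure unit — 3 of them.
So at least 3 units follow the magenta unit, putting the magenta unit no later than position 9. That position is achievable by scheduling everything else first.

9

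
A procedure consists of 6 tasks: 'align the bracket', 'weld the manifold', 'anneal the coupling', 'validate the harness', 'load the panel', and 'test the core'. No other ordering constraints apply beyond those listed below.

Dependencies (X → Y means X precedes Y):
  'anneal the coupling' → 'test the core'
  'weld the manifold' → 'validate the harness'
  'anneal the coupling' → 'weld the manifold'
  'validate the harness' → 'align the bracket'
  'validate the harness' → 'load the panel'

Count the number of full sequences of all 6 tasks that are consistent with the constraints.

10

'anneal the coupling' is the only task with nothing required before it, so every ordering starts there.
Enumerating by repeatedly choosing an available task (one whose prerequisites are all placed) gives 10 distinct complete orderings.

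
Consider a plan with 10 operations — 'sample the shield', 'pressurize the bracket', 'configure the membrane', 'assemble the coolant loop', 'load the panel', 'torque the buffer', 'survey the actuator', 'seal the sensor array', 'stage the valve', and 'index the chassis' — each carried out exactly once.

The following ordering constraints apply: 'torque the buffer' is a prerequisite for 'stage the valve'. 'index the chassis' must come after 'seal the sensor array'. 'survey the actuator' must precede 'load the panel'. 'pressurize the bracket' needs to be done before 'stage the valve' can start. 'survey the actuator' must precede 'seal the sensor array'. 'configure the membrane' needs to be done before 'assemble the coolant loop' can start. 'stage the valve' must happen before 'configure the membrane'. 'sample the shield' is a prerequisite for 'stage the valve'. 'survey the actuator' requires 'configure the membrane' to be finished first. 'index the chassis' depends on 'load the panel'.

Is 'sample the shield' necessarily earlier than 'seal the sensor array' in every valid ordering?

Following the dependencies: 'sample the shield' → 'stage the valve' → 'configure the membrane' → 'survey the actuator' → 'seal the sensor array'.
Hence 'sample the shield' necessarily comes before 'seal the sensor array'.

Yes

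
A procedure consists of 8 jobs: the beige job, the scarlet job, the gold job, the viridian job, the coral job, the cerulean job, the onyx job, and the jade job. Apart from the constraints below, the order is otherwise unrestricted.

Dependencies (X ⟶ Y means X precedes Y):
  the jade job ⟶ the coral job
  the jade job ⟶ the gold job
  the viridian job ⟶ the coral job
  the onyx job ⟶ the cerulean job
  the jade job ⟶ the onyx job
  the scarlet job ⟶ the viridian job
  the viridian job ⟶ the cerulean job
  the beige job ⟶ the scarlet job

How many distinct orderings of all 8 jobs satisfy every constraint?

2 jobs have no prerequisites (the beige job, the jade job), so any of them could come first.
Enumerating by repeatedly choosing an available job (one whose prerequisites are all placed) gives 142 distinct complete orderings.

142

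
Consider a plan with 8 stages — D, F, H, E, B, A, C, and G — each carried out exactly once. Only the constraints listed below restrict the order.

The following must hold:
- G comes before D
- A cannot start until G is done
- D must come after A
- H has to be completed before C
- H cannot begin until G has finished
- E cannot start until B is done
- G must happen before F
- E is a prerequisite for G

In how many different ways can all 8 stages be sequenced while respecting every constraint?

B is the only stage with nothing required before it, so every ordering starts there.
Systematically extending each partial ordering one stage at a time and counting, there are 30 complete orderings.

30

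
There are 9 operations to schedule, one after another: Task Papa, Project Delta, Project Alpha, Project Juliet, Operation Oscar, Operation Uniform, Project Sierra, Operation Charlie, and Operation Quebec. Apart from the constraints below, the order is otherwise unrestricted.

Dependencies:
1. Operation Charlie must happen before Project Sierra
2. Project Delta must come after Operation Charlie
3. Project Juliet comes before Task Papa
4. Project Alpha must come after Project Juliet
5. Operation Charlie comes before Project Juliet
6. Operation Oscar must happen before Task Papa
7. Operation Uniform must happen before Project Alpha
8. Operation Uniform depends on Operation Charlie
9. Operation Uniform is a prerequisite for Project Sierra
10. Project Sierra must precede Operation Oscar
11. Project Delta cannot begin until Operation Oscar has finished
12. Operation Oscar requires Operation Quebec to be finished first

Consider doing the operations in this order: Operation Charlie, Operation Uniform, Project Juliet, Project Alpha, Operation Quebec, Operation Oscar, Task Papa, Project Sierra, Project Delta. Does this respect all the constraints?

No

The sequence places Operation Oscar ahead of Project Sierra.
Since Project Sierra is required before Operation Oscar, the ordering is invalid.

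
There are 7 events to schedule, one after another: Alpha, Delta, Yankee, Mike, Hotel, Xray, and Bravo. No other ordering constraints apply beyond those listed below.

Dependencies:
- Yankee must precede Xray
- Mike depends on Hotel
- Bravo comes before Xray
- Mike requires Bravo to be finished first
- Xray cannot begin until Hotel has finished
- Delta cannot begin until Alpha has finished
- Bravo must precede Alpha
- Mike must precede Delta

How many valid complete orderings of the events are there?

87

3 events have no prerequisites (Yankee, Hotel, Bravo), so any of them could come first.
Systematically extending each partial ordering one event at a time and counting, there are 87 complete orderings.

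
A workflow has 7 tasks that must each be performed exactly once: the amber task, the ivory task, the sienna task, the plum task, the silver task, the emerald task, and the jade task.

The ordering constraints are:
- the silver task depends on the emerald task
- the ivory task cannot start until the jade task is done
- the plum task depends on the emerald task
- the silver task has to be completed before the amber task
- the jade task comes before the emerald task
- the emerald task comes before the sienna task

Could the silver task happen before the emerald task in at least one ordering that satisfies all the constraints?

No

Following the emerald task → the silver task, the emerald task must precede the silver task in every valid ordering.
So no valid ordering can have the silver task before the emerald task.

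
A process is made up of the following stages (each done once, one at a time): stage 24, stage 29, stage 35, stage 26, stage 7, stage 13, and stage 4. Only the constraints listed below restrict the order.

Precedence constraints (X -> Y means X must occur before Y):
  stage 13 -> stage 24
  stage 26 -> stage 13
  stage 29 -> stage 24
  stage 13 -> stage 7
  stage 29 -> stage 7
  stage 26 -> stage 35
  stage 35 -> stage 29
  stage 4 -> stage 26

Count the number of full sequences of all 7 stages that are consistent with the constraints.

6

Only stage 4 has no prerequisites, so it must go first.
Enumerating by repeatedly choosing an available stage (one whose prerequisites are all placed) gives 6 distinct complete orderings.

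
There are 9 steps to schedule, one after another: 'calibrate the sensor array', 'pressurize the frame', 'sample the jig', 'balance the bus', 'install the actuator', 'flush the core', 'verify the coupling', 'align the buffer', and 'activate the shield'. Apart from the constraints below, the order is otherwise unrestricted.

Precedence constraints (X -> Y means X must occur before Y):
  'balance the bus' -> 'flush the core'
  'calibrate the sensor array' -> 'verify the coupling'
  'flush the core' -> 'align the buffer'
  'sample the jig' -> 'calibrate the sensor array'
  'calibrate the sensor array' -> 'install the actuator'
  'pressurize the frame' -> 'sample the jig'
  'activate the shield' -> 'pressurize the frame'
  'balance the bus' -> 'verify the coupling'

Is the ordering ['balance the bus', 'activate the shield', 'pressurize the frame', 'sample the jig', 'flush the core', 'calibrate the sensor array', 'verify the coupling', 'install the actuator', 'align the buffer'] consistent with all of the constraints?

Going through the constraints one by one, each required predecessor appears earlier in the sequence than its dependent — e.g. 'balance the bus' (position 1) is before 'verify the coupling' (position 7), as required.

Yes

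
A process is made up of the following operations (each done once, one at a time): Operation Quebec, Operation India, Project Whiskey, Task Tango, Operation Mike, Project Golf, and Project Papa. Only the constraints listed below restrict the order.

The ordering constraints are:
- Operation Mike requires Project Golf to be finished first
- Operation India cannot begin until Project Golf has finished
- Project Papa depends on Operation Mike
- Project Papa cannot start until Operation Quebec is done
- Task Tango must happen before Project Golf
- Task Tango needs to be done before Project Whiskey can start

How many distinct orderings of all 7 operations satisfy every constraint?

The operations with no prerequisites are Operation Quebec, Task Tango; any of them can be placed first.
Counting all ways to extend the partial order to a total order gives 81.

81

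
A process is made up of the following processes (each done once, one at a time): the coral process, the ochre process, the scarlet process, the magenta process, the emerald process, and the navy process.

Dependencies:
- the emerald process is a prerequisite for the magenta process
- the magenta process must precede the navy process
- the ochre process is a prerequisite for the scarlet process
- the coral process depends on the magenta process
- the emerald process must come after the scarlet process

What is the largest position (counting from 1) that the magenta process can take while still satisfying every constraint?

4

The processes that are forced after the magenta process, directly or by a chain of constraints, are the coral process, the navy process. That's 2 processes.
With 2 mandatory successors out of 6 processes total, the latest slot for the magenta process is 6−2 = 4, and it's reachable by doing all non-successors before the magenta process.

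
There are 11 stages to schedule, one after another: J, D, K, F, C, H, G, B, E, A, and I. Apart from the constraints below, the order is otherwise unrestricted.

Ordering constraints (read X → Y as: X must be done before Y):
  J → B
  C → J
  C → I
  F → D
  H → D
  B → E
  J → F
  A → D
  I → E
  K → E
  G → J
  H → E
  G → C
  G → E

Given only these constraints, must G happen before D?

Yes

Following the dependencies: G → J → F → D.
Hence G necessarily comes before D.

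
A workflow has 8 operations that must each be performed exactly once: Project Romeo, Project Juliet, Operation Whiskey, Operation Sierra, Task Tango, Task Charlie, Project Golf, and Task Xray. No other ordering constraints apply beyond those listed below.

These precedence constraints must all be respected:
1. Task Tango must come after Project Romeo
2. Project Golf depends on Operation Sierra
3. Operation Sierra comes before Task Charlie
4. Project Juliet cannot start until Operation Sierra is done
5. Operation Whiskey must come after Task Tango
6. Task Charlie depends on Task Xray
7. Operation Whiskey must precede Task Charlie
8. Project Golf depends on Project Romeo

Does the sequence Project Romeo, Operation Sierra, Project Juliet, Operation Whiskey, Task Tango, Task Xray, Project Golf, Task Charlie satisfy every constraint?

No

In the proposed order, Operation Whiskey appears before Task Tango.
Since Task Tango is required before Operation Whiskey, the ordering is invalid.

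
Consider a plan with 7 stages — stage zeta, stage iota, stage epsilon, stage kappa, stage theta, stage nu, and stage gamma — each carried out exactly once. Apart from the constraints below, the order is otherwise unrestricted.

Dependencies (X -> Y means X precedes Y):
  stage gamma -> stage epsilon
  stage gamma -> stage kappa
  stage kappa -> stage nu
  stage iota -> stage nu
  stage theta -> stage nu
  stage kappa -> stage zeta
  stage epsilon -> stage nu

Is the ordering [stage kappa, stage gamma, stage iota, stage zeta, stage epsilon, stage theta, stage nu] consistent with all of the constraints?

No

In the proposed order, stage kappa appears before stage gamma.
But one of the constraints requires stage gamma before stage kappa, so this ordering violates it.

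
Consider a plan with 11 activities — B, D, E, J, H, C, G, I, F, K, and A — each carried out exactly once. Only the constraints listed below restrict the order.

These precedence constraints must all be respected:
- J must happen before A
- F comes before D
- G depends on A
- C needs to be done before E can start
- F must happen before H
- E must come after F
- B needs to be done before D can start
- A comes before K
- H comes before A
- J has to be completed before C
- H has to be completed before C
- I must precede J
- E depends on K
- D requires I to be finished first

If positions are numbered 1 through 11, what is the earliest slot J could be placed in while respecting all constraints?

The only activity forced before J (directly or transitively) is I.
With 1 mandatory predecessor, the earliest J can sit is position 1+1 = 2, and placing just that one first achieves it.

2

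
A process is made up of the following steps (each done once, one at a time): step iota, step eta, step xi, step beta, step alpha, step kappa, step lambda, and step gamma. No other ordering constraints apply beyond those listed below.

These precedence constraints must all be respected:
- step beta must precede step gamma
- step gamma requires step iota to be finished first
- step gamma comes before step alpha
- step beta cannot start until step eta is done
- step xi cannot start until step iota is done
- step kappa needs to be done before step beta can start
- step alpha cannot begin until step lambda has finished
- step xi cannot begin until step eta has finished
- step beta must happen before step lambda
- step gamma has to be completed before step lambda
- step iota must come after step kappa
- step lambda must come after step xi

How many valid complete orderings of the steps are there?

The steps with no prerequisites are step eta, step kappa; any of them can be placed first.
Counting all ways to extend the partial order to a total order gives 13.

13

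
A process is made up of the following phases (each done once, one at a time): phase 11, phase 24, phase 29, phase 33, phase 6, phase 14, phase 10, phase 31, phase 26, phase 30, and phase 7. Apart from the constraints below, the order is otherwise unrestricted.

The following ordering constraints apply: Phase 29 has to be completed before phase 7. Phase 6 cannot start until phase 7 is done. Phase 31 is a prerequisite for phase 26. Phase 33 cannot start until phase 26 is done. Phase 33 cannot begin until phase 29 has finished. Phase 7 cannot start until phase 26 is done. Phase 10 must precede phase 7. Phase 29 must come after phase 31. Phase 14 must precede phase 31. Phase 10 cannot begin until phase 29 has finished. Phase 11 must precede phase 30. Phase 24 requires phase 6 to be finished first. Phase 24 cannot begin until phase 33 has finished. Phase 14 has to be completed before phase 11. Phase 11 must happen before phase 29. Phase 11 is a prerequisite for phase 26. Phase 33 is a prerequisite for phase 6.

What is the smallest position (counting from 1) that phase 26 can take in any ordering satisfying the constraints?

4

The phases that are forced before phase 26, directly or transitively, are phase 11, phase 14, phase 31. That's 3 phases.
So at minimum 3 phases come before phase 26, putting phase 26 no earlier than position 4. That position is achievable by scheduling exactly those predecessors first.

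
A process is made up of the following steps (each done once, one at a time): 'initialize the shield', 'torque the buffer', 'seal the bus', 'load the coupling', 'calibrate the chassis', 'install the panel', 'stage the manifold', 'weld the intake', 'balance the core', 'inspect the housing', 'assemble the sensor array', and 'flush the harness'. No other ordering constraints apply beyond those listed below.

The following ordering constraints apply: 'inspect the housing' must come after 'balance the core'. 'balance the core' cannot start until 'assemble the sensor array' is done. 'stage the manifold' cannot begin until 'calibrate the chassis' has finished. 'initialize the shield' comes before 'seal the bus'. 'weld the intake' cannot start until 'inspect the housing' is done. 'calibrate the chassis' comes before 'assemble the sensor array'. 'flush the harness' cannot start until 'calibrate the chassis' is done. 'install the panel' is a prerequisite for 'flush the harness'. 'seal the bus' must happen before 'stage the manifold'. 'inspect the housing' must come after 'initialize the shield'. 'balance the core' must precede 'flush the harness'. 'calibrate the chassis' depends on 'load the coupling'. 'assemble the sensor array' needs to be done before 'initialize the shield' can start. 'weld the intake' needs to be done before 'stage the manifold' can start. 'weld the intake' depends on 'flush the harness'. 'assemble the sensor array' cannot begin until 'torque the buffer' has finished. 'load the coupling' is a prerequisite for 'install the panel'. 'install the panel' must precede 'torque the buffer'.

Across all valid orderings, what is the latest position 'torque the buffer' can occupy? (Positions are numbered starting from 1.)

Every step that must follow 'torque the buffer' has to come after it. Tracing all chains starting from 'torque the buffer', those steps are: 'initialize the shield', 'seal the bus', 'stage the manifold', 'weld the intake', 'balance the core', 'inspect the housing', 'assemble the sensor array', 'flush the harness' — 8 in total.
With 8 mandatory successors out of 12 steps total, the latest slot for 'torque the buffer' is 12−8 = 4, and it's reachable by doing all non-successors before 'torque the buffer'.

4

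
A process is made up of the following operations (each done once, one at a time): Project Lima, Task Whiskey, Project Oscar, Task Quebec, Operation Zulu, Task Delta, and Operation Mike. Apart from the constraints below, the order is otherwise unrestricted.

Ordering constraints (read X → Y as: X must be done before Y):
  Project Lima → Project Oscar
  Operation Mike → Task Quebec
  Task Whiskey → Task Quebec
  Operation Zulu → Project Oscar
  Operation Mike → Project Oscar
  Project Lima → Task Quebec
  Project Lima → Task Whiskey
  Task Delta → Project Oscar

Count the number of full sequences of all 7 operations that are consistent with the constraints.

174

The operations with no prerequisites are Project Lima, Operation Zulu, Task Delta, Operation Mike; any of them can be placed first.
Systematically extending each partial ordering one operation at a time and counting, there are 174 complete orderings.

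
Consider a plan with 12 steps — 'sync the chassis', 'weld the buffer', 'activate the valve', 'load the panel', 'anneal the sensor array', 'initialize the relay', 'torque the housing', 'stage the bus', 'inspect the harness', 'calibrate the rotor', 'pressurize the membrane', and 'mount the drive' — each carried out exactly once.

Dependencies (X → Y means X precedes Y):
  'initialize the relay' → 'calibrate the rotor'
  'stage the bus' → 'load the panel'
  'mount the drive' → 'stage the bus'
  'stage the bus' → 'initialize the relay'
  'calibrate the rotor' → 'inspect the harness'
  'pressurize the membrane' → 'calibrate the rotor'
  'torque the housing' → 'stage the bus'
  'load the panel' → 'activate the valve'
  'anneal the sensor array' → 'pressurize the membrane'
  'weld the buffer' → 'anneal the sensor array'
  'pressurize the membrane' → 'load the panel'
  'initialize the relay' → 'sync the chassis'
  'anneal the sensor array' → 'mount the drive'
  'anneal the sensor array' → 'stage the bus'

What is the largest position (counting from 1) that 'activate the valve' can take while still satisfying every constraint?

12

No constraint forces any step after 'activate the valve', so it can be placed last, in position 12.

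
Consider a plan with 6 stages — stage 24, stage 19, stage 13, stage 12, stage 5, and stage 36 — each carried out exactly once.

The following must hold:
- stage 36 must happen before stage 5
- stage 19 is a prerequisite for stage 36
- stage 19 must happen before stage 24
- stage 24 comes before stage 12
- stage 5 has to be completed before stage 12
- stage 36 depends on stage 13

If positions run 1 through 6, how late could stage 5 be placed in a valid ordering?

5

Following the constraints forward from stage 5, its only required successor is stage 12.
So at least 1 stage follows stage 5, putting stage 5 no later than position 5. That position is achievable by scheduling everything else first.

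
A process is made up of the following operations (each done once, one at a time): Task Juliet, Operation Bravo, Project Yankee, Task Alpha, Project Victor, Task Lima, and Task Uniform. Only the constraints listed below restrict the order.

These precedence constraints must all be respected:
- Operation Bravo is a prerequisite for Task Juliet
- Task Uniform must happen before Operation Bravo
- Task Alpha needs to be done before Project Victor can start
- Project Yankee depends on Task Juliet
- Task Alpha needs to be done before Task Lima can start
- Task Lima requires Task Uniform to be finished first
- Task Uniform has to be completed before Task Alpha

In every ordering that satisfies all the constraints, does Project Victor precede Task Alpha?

No

The constraints actually force Task Alpha before Project Victor (via Task Alpha → Project Victor), not the other way around.
So Project Victor does not have to come before Task Alpha — it cannot.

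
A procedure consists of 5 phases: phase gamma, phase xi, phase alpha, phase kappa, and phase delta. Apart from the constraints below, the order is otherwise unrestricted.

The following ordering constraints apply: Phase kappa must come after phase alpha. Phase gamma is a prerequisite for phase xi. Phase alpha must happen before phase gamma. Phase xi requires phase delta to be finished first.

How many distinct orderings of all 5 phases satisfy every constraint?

11

2 phases have no prerequisites (phase alpha, phase delta), so any of them could come first.
Systematically extending each partial ordering one phase at a time and counting, there are 11 complete orderings.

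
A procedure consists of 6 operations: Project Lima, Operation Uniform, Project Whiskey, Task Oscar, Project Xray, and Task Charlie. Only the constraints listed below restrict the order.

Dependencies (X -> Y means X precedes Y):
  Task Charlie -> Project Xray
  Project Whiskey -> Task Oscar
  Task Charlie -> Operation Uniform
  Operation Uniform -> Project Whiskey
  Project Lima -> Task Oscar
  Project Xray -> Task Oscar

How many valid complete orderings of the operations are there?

15

2 operations have no prerequisites (Project Lima, Task Charlie), so any of them could come first.
Enumerating by repeatedly choosing an available operation (one whose prerequisites are all placed) gives 15 distinct complete orderings.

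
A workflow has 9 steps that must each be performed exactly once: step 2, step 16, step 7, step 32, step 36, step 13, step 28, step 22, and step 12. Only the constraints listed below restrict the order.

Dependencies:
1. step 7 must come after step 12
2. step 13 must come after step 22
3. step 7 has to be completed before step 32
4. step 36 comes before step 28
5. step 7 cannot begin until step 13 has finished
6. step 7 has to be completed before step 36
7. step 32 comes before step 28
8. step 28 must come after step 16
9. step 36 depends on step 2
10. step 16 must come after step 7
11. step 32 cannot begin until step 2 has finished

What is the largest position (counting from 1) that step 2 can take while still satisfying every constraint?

6

The steps that are forced after step 2, directly or by a chain of constraints, are step 32, step 36, step 28. That's 3 steps.
So at least 3 steps follow step 2, putting step 2 no later than position 6. That position is achievable by scheduling everything else first.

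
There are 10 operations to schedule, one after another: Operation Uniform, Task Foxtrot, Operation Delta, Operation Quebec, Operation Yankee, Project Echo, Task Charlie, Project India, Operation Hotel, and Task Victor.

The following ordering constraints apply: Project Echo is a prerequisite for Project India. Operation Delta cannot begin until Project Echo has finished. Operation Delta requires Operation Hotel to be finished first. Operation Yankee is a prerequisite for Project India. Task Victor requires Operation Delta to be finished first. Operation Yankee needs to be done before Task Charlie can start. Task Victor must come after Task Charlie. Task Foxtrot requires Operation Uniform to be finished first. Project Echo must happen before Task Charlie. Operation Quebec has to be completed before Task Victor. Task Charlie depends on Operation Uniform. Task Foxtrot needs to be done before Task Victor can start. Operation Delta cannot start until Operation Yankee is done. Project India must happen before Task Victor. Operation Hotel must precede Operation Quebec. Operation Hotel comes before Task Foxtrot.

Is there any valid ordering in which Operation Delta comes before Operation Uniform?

No chain of constraints runs from Operation Uniform to Operation Delta, so Operation Uniform is not required to come first.
So a valid ordering placing Operation Delta earlier than Operation Uniform exists.

Yes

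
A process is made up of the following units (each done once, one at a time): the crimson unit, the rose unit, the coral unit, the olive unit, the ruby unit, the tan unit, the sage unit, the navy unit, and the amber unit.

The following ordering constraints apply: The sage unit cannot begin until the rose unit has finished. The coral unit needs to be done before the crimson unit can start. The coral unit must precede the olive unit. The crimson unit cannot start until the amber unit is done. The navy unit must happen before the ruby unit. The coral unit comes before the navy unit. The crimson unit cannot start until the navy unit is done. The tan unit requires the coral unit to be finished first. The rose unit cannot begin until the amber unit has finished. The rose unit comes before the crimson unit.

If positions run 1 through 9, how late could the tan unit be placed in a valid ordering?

No constraint forces any unit after the tan unit, so it can be placed last, in position 9.

9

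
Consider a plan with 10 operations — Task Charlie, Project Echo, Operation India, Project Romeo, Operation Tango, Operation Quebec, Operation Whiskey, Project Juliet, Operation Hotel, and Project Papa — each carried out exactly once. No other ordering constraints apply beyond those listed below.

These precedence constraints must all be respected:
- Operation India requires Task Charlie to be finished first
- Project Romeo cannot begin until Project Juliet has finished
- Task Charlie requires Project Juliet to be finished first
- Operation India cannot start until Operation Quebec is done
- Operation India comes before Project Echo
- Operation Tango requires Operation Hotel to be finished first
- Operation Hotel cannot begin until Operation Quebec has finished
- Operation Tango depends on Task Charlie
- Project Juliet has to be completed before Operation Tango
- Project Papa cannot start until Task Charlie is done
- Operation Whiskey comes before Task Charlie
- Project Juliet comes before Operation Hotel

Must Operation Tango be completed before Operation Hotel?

No

In fact the dependencies run the other way: Operation Hotel → Operation Tango.
So Operation Tango does not have to come before Operation Hotel — it cannot.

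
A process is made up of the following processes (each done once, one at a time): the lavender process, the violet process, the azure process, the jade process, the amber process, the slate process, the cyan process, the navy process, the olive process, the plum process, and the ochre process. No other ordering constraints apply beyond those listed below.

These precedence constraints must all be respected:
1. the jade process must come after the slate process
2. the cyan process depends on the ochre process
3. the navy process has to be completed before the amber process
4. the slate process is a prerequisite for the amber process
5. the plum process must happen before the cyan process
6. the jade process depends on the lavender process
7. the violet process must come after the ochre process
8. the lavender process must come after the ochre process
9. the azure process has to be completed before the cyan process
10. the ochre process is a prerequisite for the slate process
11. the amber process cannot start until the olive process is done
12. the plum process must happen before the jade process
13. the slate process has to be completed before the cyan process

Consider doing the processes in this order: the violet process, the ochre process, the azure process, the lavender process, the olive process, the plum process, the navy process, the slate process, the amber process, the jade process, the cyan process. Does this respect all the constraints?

No

The sequence places the violet process ahead of the ochre process.
That contradicts the constraint that the ochre process must precede the violet process.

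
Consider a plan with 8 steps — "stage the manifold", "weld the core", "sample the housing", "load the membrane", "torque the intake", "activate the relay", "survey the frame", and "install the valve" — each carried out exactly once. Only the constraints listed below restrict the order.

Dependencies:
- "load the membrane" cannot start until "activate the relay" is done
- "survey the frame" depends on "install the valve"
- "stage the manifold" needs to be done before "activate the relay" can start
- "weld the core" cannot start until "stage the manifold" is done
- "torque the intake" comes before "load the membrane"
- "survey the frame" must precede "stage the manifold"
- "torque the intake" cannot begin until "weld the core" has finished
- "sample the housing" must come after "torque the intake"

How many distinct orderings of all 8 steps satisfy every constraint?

"install the valve" is the only step with nothing required before it, so every ordering starts there.
Systematically extending each partial ordering one step at a time and counting, there are 7 complete orderings.

7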